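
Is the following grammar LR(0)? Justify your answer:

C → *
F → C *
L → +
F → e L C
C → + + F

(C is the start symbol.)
Augment with C' → C and build the canonical LR(0) collection (I0 = CLOSURE({[C' → . C]}), then GOTO on every symbol after a dot until no new states appear). It has 12 states:
  I0: { [C → . *], [C → . + + F], [C' → . C] }  — shift
  I1: { [C → * .] }  — reduce
  I2: { [C → + . + F] }  — shift
  I3: { [C' → C .] }  — accept
  I4: { [C → + + . F], [C → . *], [C → . + + F], [F → . C *], [F → . e L C] }  — shift
  I5: { [F → C . *] }  — shift
  I6: { [C → + + F .] }  — reduce
  I7: { [F → e . L C], [L → . +] }  — shift
  I8: { [L → + .] }  — reduce
  I9: { [C → . *], [C → . + + F], [F → e L . C] }  — shift
  I10: { [F → e L C .] }  — reduce
  I11: { [F → C * .] }  — reduce

Every state is either a pure shift/goto state or contains exactly one complete item and nothing to shift — no conflicts. The grammar is LR(0).

Answer: Yes, the grammar is LR(0)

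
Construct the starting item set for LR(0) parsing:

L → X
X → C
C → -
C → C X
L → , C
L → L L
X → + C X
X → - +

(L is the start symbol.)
{ [C → . -], [C → . C X], [L → . , C], [L → . L L], [L → . X], [L' → . L], [X → . + C X], [X → . - +], [X → . C] }

First, augment the grammar with L' → L
I₀ = CLOSURE({ [L' → . L] }):
  [L' → . L] has the dot before L: add [L → . X], [L → . , C], [L → . L L]
  [L → . X] has the dot before X: add [X → . C], [X → . + C X], [X → . - +]
  [X → . C] has the dot before C: add [C → . -], [C → . C X]
No further items can be added.

I₀ = { [C → . -], [C → . C X], [L → . , C], [L → . L L], [L → . X], [L' → . L], [X → . + C X], [X → . - +], [X → . C] }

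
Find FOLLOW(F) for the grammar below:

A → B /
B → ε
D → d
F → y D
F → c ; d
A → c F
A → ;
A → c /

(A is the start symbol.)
{ $ }

To compute FOLLOW(F), find every occurrence of F on a right-hand side N → α F β: add FIRST(β) \ {ε}, and if β is empty or nullable also add FOLLOW(N). Iterate to a fixed point.

In A → c F: F is at the end, add FOLLOW(A)

The FOLLOW sets referred to above (computed the same way, to a fixed point):
  FOLLOW(A) = { $ }

Taking the union: FOLLOW(F) = { $ }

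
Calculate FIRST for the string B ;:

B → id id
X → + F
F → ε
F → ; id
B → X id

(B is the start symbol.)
{ '+', 'id' }

FIRST sets of the non-terminals involved (from the grammar, by fixed-point iteration):
  FIRST(B) = { '+', 'id' }

To compute FIRST(B ;), process the symbols left to right:
Symbol B is a non-terminal. Add FIRST(B) \ {ε} = { '+', 'id' }
B is not nullable (ε ∉ FIRST(B)), so stop here.
FIRST(B ;) = { '+', 'id' }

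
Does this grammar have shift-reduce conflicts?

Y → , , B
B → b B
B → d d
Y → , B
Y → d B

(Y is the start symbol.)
A shift-reduce conflict occurs when an LR(0) state has both:
  - a complete (reduce) item [A → α .] (dot at the end), and
  - a shift item [B → β . c γ] (dot before a terminal).

Augment with Y' → Y and build the canonical LR(0) collection (I0 = CLOSURE({[Y' → . Y]}), then GOTO on every symbol after a dot until no new states appear). It has 12 states:
  I0: { [Y → . , , B], [Y → . , B], [Y → . d B], [Y' → . Y] }  — shift
  I1: { [B → . b B], [B → . d d], [Y → , . , B], [Y → , . B] }  — shift
  I2: { [Y' → Y .] }  — accept
  I3: { [B → . b B], [B → . d d], [Y → d . B] }  — shift
  I4: { [Y → d B .] }  — reduce
  I5: { [B → . b B], [B → . d d], [B → b . B] }  — shift
  I6: { [B → d . d] }  — shift
  I7: { [B → d d .] }  — reduce
  I8: { [B → b B .] }  — reduce
  I9: { [B → . b B], [B → . d d], [Y → , , . B] }  — shift
  I10: { [Y → , B .] }  — reduce
  I11: { [Y → , , B .] }  — reduce

No state contains both a complete item and a shift item.

Answer: No shift-reduce conflicts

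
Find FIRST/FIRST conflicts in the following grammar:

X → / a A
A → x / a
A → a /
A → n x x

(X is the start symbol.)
No FIRST/FIRST conflicts.

A FIRST/FIRST conflict occurs when two productions N → α and N → β for the same non-terminal have FIRST(α) ∩ FIRST(β) ≠ ∅ (with ε ∈ FIRST of a nullable right-hand side, so two nullable alternatives also conflict).

Productions for A:
  A → x / a: FIRST = { 'x' }
  A → a /: FIRST = { 'a' }
  A → n x x: FIRST = { 'n' }
X has only one production, so no FIRST/FIRST conflict is possible there.

All alternatives of each non-terminal have pairwise disjoint FIRST sets.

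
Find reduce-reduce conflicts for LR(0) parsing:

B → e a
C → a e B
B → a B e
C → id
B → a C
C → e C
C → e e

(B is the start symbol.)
Augment with B' → B and build the canonical LR(0) collection (I0 = CLOSURE({[B' → . B]}), then GOTO on every symbol after a dot until no new states appear). It has 20 states:
  I0: { [B → . a B e], [B → . a C], [B → . e a], [B' → . B] }  — shift
  I1: { [B' → B .] }  — accept
  I2: { [B → . a B e], [B → . a C], [B → . e a], [B → a . B e], [B → a . C], [C → . a e B], [C → . e C], [C → . e e], [C → . id] }  — shift
  I3: { [B → e . a] }  — shift
  I4: { [B → e a .] }  — reduce
  I5: { [B → a B . e] }  — shift
  I6: { [B → a C .] }  — reduce
  I7: { [B → . a B e], [B → . a C], [B → . e a], [B → a . B e], [B → a . C], [C → . a e B], [C → . e C], [C → . e e], [C → . id], [C → a . e B] }  — shift
  I8: { [B → e . a], [C → . a e B], [C → . e C], [C → . e e], [C → . id], [C → e . C], [C → e . e] }  — shift
  I9: { [C → id .] }  — reduce
  I10: { [C → e C .] }  — reduce
  I11: { [B → e a .], [C → a . e B] }  — shift, reduce
  I12: { [C → . a e B], [C → . e C], [C → . e e], [C → . id], [C → e . C], [C → e . e], [C → e e .] }  — shift, reduce
  I13: { [C → a . e B] }  — shift
  I14: { [B → . a B e], [B → . a C], [B → . e a], [C → a e . B] }  — shift
  I15: { [C → a e B .] }  — reduce
  I16: { [B → . a B e], [B → . a C], [B → . e a], [B → e . a], [C → . a e B], [C → . e C], [C → . e e], [C → . id], [C → a e . B], [C → e . C], [C → e . e] }  — shift
  I17: { [B → . a B e], [B → . a C], [B → . e a], [B → a . B e], [B → a . C], [B → e a .], [C → . a e B], [C → . e C], [C → . e e], [C → . id], [C → a . e B] }  — shift, reduce
  I18: { [B → e . a], [C → . a e B], [C → . e C], [C → . e e], [C → . id], [C → e . C], [C → e . e], [C → e e .] }  — shift, reduce
  I19: { [B → a B e .] }  — reduce

No state contains more than one complete item.

Answer: No reduce-reduce conflicts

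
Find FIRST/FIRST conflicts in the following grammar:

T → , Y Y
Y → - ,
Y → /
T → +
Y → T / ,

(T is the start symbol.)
No FIRST/FIRST conflicts.

FIRST sets of the non-terminals at (or reachable through a nullable prefix from) the front of some alternative:
  FIRST(T) = { '+', ',' }

Productions for T:
  T → , Y Y: FIRST = { ',' }
  T → +: FIRST = { '+' }
Productions for Y:
  Y → - ,: FIRST = { '-' }
  Y → /: FIRST = { '/' }
  Y → T / ,: FIRST = { '+', ',' }

All alternatives of each non-terminal have pairwise disjoint FIRST sets.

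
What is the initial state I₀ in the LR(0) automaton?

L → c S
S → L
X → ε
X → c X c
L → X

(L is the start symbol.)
{ [L → . X], [L → . c S], [L' → . L], [X → . c X c], [X → .] }

First, augment the grammar with L' → L
I₀ = CLOSURE({ [L' → . L] }):
  [L' → . L] has the dot before L: add [L → . c S], [L → . X]
  [L → . X] has the dot before X: add [X → .], [X → . c X c]
No further items can be added.

I₀ = { [L → . X], [L → . c S], [L' → . L], [X → . c X c], [X → .] }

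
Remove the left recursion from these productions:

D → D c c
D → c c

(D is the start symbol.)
D → c c D'
D' → c c D'
D' → ε

D is directly left-recursive. The standard transformation for
  A → A α₁ | ... | A α_m | β₁ | ... | β_n
is
  A  → β₁ A' | ... | β_n A'
  A' → α₁ A' | ... | α_m A' | ε

D → c c becomes D → c c D'
D → D c c becomes D' → c c D'
Add D' → ε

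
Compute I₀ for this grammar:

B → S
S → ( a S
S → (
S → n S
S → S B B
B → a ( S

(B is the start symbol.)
First, augment the grammar with B' → B
I₀ = CLOSURE({ [B' → . B] }):
  [B' → . B] has the dot before B: add [B → . S], [B → . a ( S]
  [B → . S] has the dot before S: add [S → . ( a S], [S → . (], [S → . n S], [S → . S B B]
No further items can be added.

I₀ = { [B → . S], [B → . a ( S], [B' → . B], [S → . ( a S], [S → . (], [S → . S B B], [S → . n S] }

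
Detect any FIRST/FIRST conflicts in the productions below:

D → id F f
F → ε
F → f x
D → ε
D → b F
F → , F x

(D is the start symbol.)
A FIRST/FIRST conflict occurs when two productions N → α and N → β for the same non-terminal have FIRST(α) ∩ FIRST(β) ≠ ∅ (with ε ∈ FIRST of a nullable right-hand side, so two nullable alternatives also conflict).

Productions for D:
  D → id F f: FIRST = { 'id' }
  D → ε: FIRST = { ε }
  D → b F: FIRST = { 'b' }
Productions for F:
  F → ε: FIRST = { ε }
  F → f x: FIRST = { 'f' }
  F → , F x: FIRST = { ',' }

All alternatives of each non-terminal have pairwise disjoint FIRST sets.

Answer: No FIRST/FIRST conflicts.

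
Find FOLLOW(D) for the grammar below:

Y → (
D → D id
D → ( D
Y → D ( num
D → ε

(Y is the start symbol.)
{ '(', 'id' }

In D → D id: D is followed by id, add FIRST(id) \ {ε} = { 'id' }
In D → ( D: D is at the end; this adds FOLLOW(D) to itself — nothing new
In Y → D ( num: D is followed by '(' num, add FIRST('(' num) \ {ε} = { '(' }

Taking the union: FOLLOW(D) = { '(', 'id' }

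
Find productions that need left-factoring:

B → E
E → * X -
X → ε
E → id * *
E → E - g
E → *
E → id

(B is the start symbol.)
Left-factoring is needed when two productions for the same non-terminal
share a common prefix on the right-hand side.

Productions for E:
  E → * X -
  E → id * *
  E → E - g
  E → *
  E → id

Found common prefix '*' in productions for E
Found common prefix 'id' in productions for E

Answer: Yes, E has productions with common prefix '*'; E has productions with common prefix 'id'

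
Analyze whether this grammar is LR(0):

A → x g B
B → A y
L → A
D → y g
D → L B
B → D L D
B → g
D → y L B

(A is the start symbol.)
No. Shift-reduce conflict between [L → A .] and [B → A . y]

A grammar is LR(0) if no state in the canonical LR(0) collection has:
  - both a shift item (dot before a terminal) and a complete item (shift-reduce conflict), or
  - two or more complete items (reduce-reduce conflict; the accept item [A' → A .] counts as a complete item here).

Augment with A' → A and build the canonical LR(0) collection (I0 = CLOSURE({[A' → . A]}), then GOTO on every symbol after a dot until no new states appear). It has 18 states:
  I0: { [A → . x g B], [A' → . A] }  — shift
  I1: { [A' → A .] }  — accept
  I2: { [A → x . g B] }  — shift
  I3: { [A → . x g B], [A → x g . B], [B → . A y], [B → . D L D], [B → . g], [D → . L B], [D → . y L B], [D → . y g], [L → . A] }  — shift
  I4: { [B → A . y], [L → A .] }  — shift, reduce
  I5: { [A → x g B .] }  — reduce
  I6: { [A → . x g B], [B → D . L D], [L → . A] }  — shift
  I7: { [A → . x g B], [B → . A y], [B → . D L D], [B → . g], [D → . L B], [D → . y L B], [D → . y g], [D → L . B], [L → . A] }  — shift
  I8: { [B → g .] }  — reduce
  I9: { [A → . x g B], [D → y . L B], [D → y . g], [L → . A] }  — shift
  I10: { [L → A .] }  — reduce
  I11: { [A → . x g B], [B → . A y], [B → . D L D], [B → . g], [D → . L B], [D → . y L B], [D → . y g], [D → y L . B], [L → . A] }  — shift
  I12: { [D → y g .] }  — reduce
  I13: { [D → y L B .] }  — reduce
  I14: { [D → L B .] }  — reduce
  I15: { [A → . x g B], [B → D L . D], [D → . L B], [D → . y L B], [D → . y g], [L → . A] }  — shift
  I16: { [B → D L D .] }  — reduce
  I17: { [B → A y .] }  — reduce

Conflict in state I4:
  Shift-reduce conflict between [L → A .] and [B → A . y]
So the grammar is NOT LR(0).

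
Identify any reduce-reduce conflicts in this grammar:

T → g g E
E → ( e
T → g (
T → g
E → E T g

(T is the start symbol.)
No reduce-reduce conflicts

A reduce-reduce conflict occurs when an LR(0) state has two complete items [A → α .] and [B → β .] — both call for a reduction, and with no lookahead the parser cannot choose between them.

Augment with T' → T and build the canonical LR(0) collection (I0 = CLOSURE({[T' → . T]}), then GOTO on every symbol after a dot until no new states appear). It has 10 states:
  I0: { [T → . g (], [T → . g g E], [T → . g], [T' → . T] }  — shift
  I1: { [T' → T .] }  — accept
  I2: { [T → g . (], [T → g . g E], [T → g .] }  — shift, reduce
  I3: { [T → g ( .] }  — reduce
  I4: { [E → . ( e], [E → . E T g], [T → g g . E] }  — shift
  I5: { [E → ( . e] }  — shift
  I6: { [E → E . T g], [T → . g (], [T → . g g E], [T → . g], [T → g g E .] }  — shift, reduce
  I7: { [E → E T . g] }  — shift
  I8: { [E → E T g .] }  — reduce
  I9: { [E → ( e .] }  — reduce

No state contains more than one complete item.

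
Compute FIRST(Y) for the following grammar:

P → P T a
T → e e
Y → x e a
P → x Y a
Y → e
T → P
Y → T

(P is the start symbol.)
{ 'e', 'x' }

FIRST sets of the other non-terminals involved (by the same procedure, iterated to a fixed point):
  FIRST(T) = { 'e', 'x' }

From Y → x e a:
  - x is a terminal: add 'x' and stop
From Y → e:
  - e is a terminal: add 'e' and stop
From Y → T:
  - T is a non-terminal: add FIRST(T) \ {ε} = { 'e', 'x' }
    T is not nullable, so stop

Collecting: FIRST(Y) = { 'e', 'x' }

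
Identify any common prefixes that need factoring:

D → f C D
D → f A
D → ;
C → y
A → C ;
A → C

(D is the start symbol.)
Yes, D has productions with common prefix 'f'; A has productions with common prefix 'C'

Left-factoring is needed when two productions for the same non-terminal
share a common prefix on the right-hand side.

Productions for D:
  D → f C D
  D → f A
  D → ;
Productions for A:
  A → C ;
  A → C

Found common prefix 'f' in productions for D
Found common prefix 'C' in productions for A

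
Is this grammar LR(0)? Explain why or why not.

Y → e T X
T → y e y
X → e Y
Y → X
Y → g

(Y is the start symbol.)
Yes, the grammar is LR(0)

A grammar is LR(0) if no state in the canonical LR(0) collection has:
  - both a shift item (dot before a terminal) and a complete item (shift-reduce conflict), or
  - two or more complete items (reduce-reduce conflict; the accept item [Y' → Y .] counts as a complete item here).

Augment with Y' → Y and build the canonical LR(0) collection (I0 = CLOSURE({[Y' → . Y]}), then GOTO on every symbol after a dot until no new states appear). It has 12 states:
  I0: { [X → . e Y], [Y → . X], [Y → . e T X], [Y → . g], [Y' → . Y] }  — shift
  I1: { [Y → X .] }  — reduce
  I2: { [Y' → Y .] }  — accept
  I3: { [T → . y e y], [X → . e Y], [X → e . Y], [Y → . X], [Y → . e T X], [Y → . g], [Y → e . T X] }  — shift
  I4: { [Y → g .] }  — reduce
  I5: { [X → . e Y], [Y → e T . X] }  — shift
  I6: { [X → e Y .] }  — reduce
  I7: { [T → y . e y] }  — shift
  I8: { [T → y e . y] }  — shift
  I9: { [T → y e y .] }  — reduce
  I10: { [Y → e T X .] }  — reduce
  I11: { [X → . e Y], [X → e . Y], [Y → . X], [Y → . e T X], [Y → . g] }  — shift

Every state is either a pure shift/goto state or contains exactly one complete item and nothing to shift — no conflicts. The grammar is LR(0).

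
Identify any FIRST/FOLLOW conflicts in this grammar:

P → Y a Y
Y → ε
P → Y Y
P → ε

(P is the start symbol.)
Nullable non-terminals: P, Y.
FIRST sets used below: FIRST(Y) = { ε }

P: nullable alternative(s) P → Y Y, P → ε; FOLLOW(P) = { $ }
  P → Y a Y: FIRST \ {ε} = { 'a' } — disjoint from FOLLOW(P)
  P → Y Y: FIRST \ {ε} = { } — disjoint from FOLLOW(P)
  P → ε: FIRST \ {ε} = { } — disjoint from FOLLOW(P)
Y has a nullable alternative but only one production, so nothing to check.

No FIRST/FOLLOW conflicts found.

Answer: No FIRST/FOLLOW conflicts.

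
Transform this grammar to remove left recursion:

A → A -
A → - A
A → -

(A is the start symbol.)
A → - A A'
A → - A'
A' → - A'
A' → ε

A is directly left-recursive. The standard transformation for
  A → A α₁ | ... | A α_m | β₁ | ... | β_n
is
  A  → β₁ A' | ... | β_n A'
  A' → α₁ A' | ... | α_m A' | ε

A → - A becomes A → - A A'
A → - becomes A → - A'
A → A - becomes A' → - A'
Add A' → ε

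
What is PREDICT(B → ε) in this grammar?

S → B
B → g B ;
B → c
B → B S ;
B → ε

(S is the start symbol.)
PREDICT(B → ε) = (FIRST(RHS) \ {ε}) ∪ (FOLLOW(B) if ε ∈ FIRST(RHS), i.e. RHS ⇒* ε)
The right-hand side is ε (FIRST(ε) = { ε }), so the predict set is FOLLOW(B) = { $, ';', 'c', 'g' }
PREDICT(B → ε) = { $, ';', 'c', 'g' }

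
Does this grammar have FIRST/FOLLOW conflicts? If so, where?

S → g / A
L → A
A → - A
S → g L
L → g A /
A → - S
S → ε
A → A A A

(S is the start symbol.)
Nullable non-terminals: S.

S: nullable alternative(s) S → ε; FOLLOW(S) = { $, '-', '/' }
  S → g / A: FIRST \ {ε} = { 'g' } — disjoint from FOLLOW(S)
  S → g L: FIRST \ {ε} = { 'g' } — disjoint from FOLLOW(S)
  S → ε: FIRST \ {ε} = { } — this is the only nullable alternative, skip

A, L have no nullable alternative, so no FIRST/FOLLOW check is needed there.

No FIRST/FOLLOW conflicts found.

Answer: No FIRST/FOLLOW conflicts.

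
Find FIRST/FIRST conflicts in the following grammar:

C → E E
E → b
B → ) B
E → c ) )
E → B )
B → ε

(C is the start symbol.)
No FIRST/FIRST conflicts.

A FIRST/FIRST conflict occurs when two productions N → α and N → β for the same non-terminal have FIRST(α) ∩ FIRST(β) ≠ ∅ (with ε ∈ FIRST of a nullable right-hand side, so two nullable alternatives also conflict).

FIRST sets of the non-terminals at (or reachable through a nullable prefix from) the front of some alternative:
  FIRST(B) = { ')', ε }

Productions for E:
  E → b: FIRST = { 'b' }
  E → c ) ): FIRST = { 'c' }
  E → B ): FIRST = { ')' }
Productions for B:
  B → ) B: FIRST = { ')' }
  B → ε: FIRST = { ε }
C has only one production, so no FIRST/FIRST conflict is possible there.

All alternatives of each non-terminal have pairwise disjoint FIRST sets.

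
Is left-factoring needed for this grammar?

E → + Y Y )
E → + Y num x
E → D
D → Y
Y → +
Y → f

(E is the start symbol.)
Left-factoring is needed when two productions for the same non-terminal
share a common prefix on the right-hand side.

Productions for E:
  E → + Y Y )
  E → + Y num x
  E → D
Productions for Y:
  Y → +
  Y → f

Found common prefix '+ Y' in productions for E

Answer: Yes, E has productions with common prefix '+ Y'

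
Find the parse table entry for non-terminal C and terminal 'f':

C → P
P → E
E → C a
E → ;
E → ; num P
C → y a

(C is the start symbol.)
Empty (error entry)

To find M[C, 'f'], we find productions for C where 'f' is in the predict set (PREDICT(N → α) = (FIRST(α) \ {ε}) ∪ (FOLLOW(N) if α ⇒* ε)).

Relevant sets:
  FIRST(P) = { ';', 'y' }

C → P: PREDICT = { ';', 'y' }
C → y a: PREDICT = { 'y' }

M[C, 'f'] is empty (no production applies)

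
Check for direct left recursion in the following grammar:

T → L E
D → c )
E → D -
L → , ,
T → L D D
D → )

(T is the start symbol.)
Direct left recursion occurs when N → N α for some non-terminal N (the right-hand side begins with the left-hand side itself).

T → L E: starts with L
D → c ): starts with c
E → D -: starts with D
L → , ,: starts with ','
T → L D D: starts with L
D → ): starts with ')'

No direct left recursion found.

Answer: No direct left recursion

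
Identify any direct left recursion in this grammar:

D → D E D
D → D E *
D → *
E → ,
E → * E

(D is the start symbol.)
Direct left recursion occurs when N → N α for some non-terminal N (the right-hand side begins with the left-hand side itself).

D → D E D: LEFT RECURSIVE (starts with D)
D → D E *: LEFT RECURSIVE (starts with D)
D → *: starts with '*'
E → ,: starts with ','
E → * E: starts with '*'

The grammar has direct left recursion on: D.

Answer: Yes, D is left-recursive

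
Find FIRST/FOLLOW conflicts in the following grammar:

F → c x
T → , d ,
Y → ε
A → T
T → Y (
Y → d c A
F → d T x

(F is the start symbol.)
A FIRST/FOLLOW conflict occurs when a non-terminal N has a nullable alternative N → β (β ⇒* ε) and another alternative N → α with FIRST(α) ∩ FOLLOW(N) ≠ ∅: on such a lookahead the parser cannot decide between expanding α and letting N vanish via β.

Nullable non-terminals: Y.

Y: nullable alternative(s) Y → ε; FOLLOW(Y) = { '(' }
  Y → ε: FIRST \ {ε} = { } — this is the only nullable alternative, skip
  Y → d c A: FIRST \ {ε} = { 'd' } — disjoint from FOLLOW(Y)

A, F, T have no nullable alternative, so no FIRST/FOLLOW check is needed there.

No FIRST/FOLLOW conflicts found.

Answer: No FIRST/FOLLOW conflicts.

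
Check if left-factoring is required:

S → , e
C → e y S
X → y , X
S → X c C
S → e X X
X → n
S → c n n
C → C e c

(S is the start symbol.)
No, left-factoring is not needed

Left-factoring is needed when two productions for the same non-terminal
share a common prefix on the right-hand side.

Productions for S:
  S → , e
  S → X c C
  S → e X X
  S → c n n
Productions for C:
  C → e y S
  C → C e c
Productions for X:
  X → y , X
  X → n

No common prefixes found.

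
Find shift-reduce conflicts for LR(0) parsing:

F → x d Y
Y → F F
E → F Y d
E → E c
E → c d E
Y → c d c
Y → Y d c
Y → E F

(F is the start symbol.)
Yes — I6: [F → x d Y .] vs [Y → Y . d c]; I9: [E → c d E .] vs [E → E . c]; I11: [Y → c d c .] vs [E → c . d E]; I15: [E → F Y d .] vs [Y → Y d . c]; I19: [Y → F F .] vs [E → . c d E]

A shift-reduce conflict occurs when an LR(0) state has both:
  - a complete (reduce) item [A → α .] (dot at the end), and
  - a shift item [B → β . c γ] (dot before a terminal).

Augment with F' → F and build the canonical LR(0) collection (I0 = CLOSURE({[F' → . F]}), then GOTO on every symbol after a dot until no new states appear). It has 21 states:
  I0: { [F → . x d Y], [F' → . F] }  — shift
  I1: { [F' → F .] }  — accept
  I2: { [F → x . d Y] }  — shift
  I3: { [E → . E c], [E → . F Y d], [E → . c d E], [F → . x d Y], [F → x d . Y], [Y → . E F], [Y → . F F], [Y → . Y d c], [Y → . c d c] }  — shift
  I4: { [E → E . c], [F → . x d Y], [Y → E . F] }  — shift
  I5: { [E → . E c], [E → . F Y d], [E → . c d E], [E → F . Y d], [F → . x d Y], [Y → . E F], [Y → . F F], [Y → . Y d c], [Y → . c d c], [Y → F . F] }  — shift
  I6: { [F → x d Y .], [Y → Y . d c] }  — shift, reduce
  I7: { [E → c . d E], [Y → c . d c] }  — shift
  I8: { [E → . E c], [E → . F Y d], [E → . c d E], [E → c d . E], [F → . x d Y], [Y → c d . c] }  — shift
  I9: { [E → E . c], [E → c d E .] }  — shift, reduce
  I10: { [E → . E c], [E → . F Y d], [E → . c d E], [E → F . Y d], [F → . x d Y], [Y → . E F], [Y → . F F], [Y → . Y d c], [Y → . c d c] }  — shift
  I11: { [E → c . d E], [Y → c d c .] }  — shift, reduce
  I12: { [E → . E c], [E → . F Y d], [E → . c d E], [E → c d . E], [F → . x d Y] }  — shift
  I13: { [E → c . d E] }  — shift
  I14: { [E → F Y . d], [Y → Y . d c] }  — shift
  I15: { [E → F Y d .], [Y → Y d . c] }  — shift, reduce
  I16: { [Y → Y d c .] }  — reduce
  I17: { [E → E c .] }  — reduce
  I18: { [Y → Y d . c] }  — shift
  I19: { [E → . E c], [E → . F Y d], [E → . c d E], [E → F . Y d], [F → . x d Y], [Y → . E F], [Y → . F F], [Y → . Y d c], [Y → . c d c], [Y → F . F], [Y → F F .] }  — shift, reduce
  I20: { [Y → E F .] }  — reduce

I6 contains reduce item [F → x d Y .] and shift item [Y → Y . d c] — shift-reduce conflict.
I9 contains reduce item [E → c d E .] and shift item [E → E . c] — shift-reduce conflict.
I11 contains reduce item [Y → c d c .] and shift item [E → c . d E] — shift-reduce conflict.
I15 contains reduce item [E → F Y d .] and shift item [Y → Y d . c] — shift-reduce conflict.
I19 contains reduce item [Y → F F .] and shift items [E → . c d E], [F → . x d Y], [Y → . c d c] — shift-reduce conflict.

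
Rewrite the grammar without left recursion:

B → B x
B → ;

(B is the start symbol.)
B is directly left-recursive. The standard transformation for
  A → A α₁ | ... | A α_m | β₁ | ... | β_n
is
  A  → β₁ A' | ... | β_n A'
  A' → α₁ A' | ... | α_m A' | ε

B → ; becomes B → ; B'
B → B x becomes B' → x B'
Add B' → ε

Resulting grammar:
B → ; B'
B' → x B'
B' → ε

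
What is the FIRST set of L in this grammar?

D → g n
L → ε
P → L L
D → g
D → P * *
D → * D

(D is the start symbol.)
{ ε }

To compute FIRST(L), examine every production with L on the left-hand side, reading each right-hand side left to right until a non-nullable symbol is reached.

From L → ε:
  - ε-production, so ε ∈ FIRST(L)

Collecting: FIRST(L) = { ε }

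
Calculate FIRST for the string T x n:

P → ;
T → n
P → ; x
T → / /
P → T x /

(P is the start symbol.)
{ '/', 'n' }

FIRST sets of the non-terminals involved (from the grammar, by fixed-point iteration):
  FIRST(T) = { '/', 'n' }

To compute FIRST(T x n), process the symbols left to right:
Symbol T is a non-terminal. Add FIRST(T) \ {ε} = { '/', 'n' }
T is not nullable (ε ∉ FIRST(T)), so stop here.
FIRST(T x n) = { '/', 'n' }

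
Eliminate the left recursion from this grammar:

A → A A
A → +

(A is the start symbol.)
A → + A'
A' → A A'
A' → ε

A is directly left-recursive. The standard transformation for
  A → A α₁ | ... | A α_m | β₁ | ... | β_n
is
  A  → β₁ A' | ... | β_n A'
  A' → α₁ A' | ... | α_m A' | ε

A → + becomes A → + A'
A → A A becomes A' → A A'
Add A' → ε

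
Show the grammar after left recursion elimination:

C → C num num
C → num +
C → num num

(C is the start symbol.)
C → num + C'
C → num num C'
C' → num num C'
C' → ε

C is directly left-recursive. The standard transformation for
  A → A α₁ | ... | A α_m | β₁ | ... | β_n
is
  A  → β₁ A' | ... | β_n A'
  A' → α₁ A' | ... | α_m A' | ε

C → num + becomes C → num + C'
C → num num becomes C → num num C'
C → C num num becomes C' → num num C'
Add C' → ε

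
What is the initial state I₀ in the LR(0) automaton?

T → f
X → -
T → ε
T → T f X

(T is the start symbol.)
{ [T → . T f X], [T → . f], [T → .], [T' → . T] }

First, augment the grammar with T' → T
I₀ = CLOSURE({ [T' → . T] }):
  [T' → . T] has the dot before T: add [T → . f], [T → .], [T → . T f X]
No further items can be added.

I₀ = { [T → . T f X], [T → . f], [T → .], [T' → . T] }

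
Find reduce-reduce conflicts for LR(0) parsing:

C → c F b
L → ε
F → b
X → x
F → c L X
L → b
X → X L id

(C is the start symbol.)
Yes — I8: [F → c L X .] vs [L → .]

A reduce-reduce conflict occurs when an LR(0) state has two complete items [A → α .] and [B → β .] — both call for a reduction, and with no lookahead the parser cannot choose between them.

Augment with C' → C and build the canonical LR(0) collection (I0 = CLOSURE({[C' → . C]}), then GOTO on every symbol after a dot until no new states appear). It has 13 states:
  I0: { [C → . c F b], [C' → . C] }  — shift
  I1: { [C' → C .] }  — accept
  I2: { [C → c . F b], [F → . b], [F → . c L X] }  — shift
  I3: { [C → c F . b] }  — shift
  I4: { [F → b .] }  — reduce
  I5: { [F → c . L X], [L → . b], [L → .] }  — shift, reduce
  I6: { [F → c L . X], [X → . X L id], [X → . x] }  — shift
  I7: { [L → b .] }  — reduce
  I8: { [F → c L X .], [L → . b], [L → .], [X → X . L id] }  — shift, 2 reduces
  I9: { [X → x .] }  — reduce
  I10: { [X → X L . id] }  — shift
  I11: { [X → X L id .] }  — reduce
  I12: { [C → c F b .] }  — reduce

I8 contains complete items [F → c L X .], [L → .] — reduce-reduce conflict.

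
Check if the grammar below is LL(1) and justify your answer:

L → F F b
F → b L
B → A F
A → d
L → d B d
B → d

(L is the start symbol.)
No. Predict set conflict for B: { 'd' }

A grammar is LL(1) if for each non-terminal N with multiple productions, the predict sets of those productions are pairwise disjoint, where PREDICT(N → α) = (FIRST(α) \ {ε}) ∪ (FOLLOW(N) if α ⇒* ε).

Relevant sets:
  FIRST(F) = { 'b' }
  FIRST(A) = { 'd' }

For L:
  PREDICT(L → F F b) = { 'b' }
  PREDICT(L → d B d) = { 'd' }
For B:
  PREDICT(B → A F) = { 'd' }
  PREDICT(B → d) = { 'd' }
F, A have a single production, so nothing to check there.

Conflict found: Predict set conflict for B: { 'd' }
The grammar is NOT LL(1).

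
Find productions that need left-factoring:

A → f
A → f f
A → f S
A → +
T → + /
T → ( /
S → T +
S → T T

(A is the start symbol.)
Left-factoring is needed when two productions for the same non-terminal
share a common prefix on the right-hand side.

Productions for A:
  A → f
  A → f f
  A → f S
  A → +
Productions for T:
  T → + /
  T → ( /
Productions for S:
  S → T +
  S → T T

Found common prefix 'f' in productions for A
Found common prefix 'T' in productions for S

Answer: Yes, A has productions with common prefix 'f'; S has productions with common prefix 'T'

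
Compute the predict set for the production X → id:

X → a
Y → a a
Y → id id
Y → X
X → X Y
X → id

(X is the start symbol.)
{ 'id' }

PREDICT(X → id) = (FIRST(RHS) \ {ε}) ∪ (FOLLOW(X) if ε ∈ FIRST(RHS), i.e. RHS ⇒* ε)
FIRST(id) = { 'id' }
ε ∉ FIRST(id), so FOLLOW(X) is not added.
PREDICT(X → id) = { 'id' }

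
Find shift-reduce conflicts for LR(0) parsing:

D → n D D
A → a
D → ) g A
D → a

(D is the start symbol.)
No shift-reduce conflicts

Augment with D' → D and build the canonical LR(0) collection (I0 = CLOSURE({[D' → . D]}), then GOTO on every symbol after a dot until no new states appear). It has 10 states:
  I0: { [D → . ) g A], [D → . a], [D → . n D D], [D' → . D] }  — shift
  I1: { [D → ) . g A] }  — shift
  I2: { [D' → D .] }  — accept
  I3: { [D → a .] }  — reduce
  I4: { [D → . ) g A], [D → . a], [D → . n D D], [D → n . D D] }  — shift
  I5: { [D → . ) g A], [D → . a], [D → . n D D], [D → n D . D] }  — shift
  I6: { [D → n D D .] }  — reduce
  I7: { [A → . a], [D → ) g . A] }  — shift
  I8: { [D → ) g A .] }  — reduce
  I9: { [A → a .] }  — reduce

No state contains both a complete item and a shift item.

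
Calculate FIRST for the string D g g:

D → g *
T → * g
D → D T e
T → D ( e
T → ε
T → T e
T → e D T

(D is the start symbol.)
FIRST sets of the non-terminals involved (from the grammar, by fixed-point iteration):
  FIRST(D) = { 'g' }

To compute FIRST(D g g), process the symbols left to right:
Symbol D is a non-terminal. Add FIRST(D) \ {ε} = { 'g' }
D is not nullable (ε ∉ FIRST(D)), so stop here.
FIRST(D g g) = { 'g' }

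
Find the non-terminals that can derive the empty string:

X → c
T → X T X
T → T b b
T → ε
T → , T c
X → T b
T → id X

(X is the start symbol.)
A non-terminal is nullable if it can derive ε (the empty string): either it has an ε-production, or it has a production whose right-hand side consists entirely of nullable non-terminals.

ε-productions: T → ε
So T is immediately nullable.
No further non-terminal can be added: every production for the remaining non-terminals contains a terminal or a non-nullable non-terminal.
Nullable = { 'T' }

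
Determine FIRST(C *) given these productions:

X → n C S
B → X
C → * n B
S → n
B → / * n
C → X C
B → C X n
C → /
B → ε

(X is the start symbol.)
{ '*', '/', 'n' }

FIRST sets of the non-terminals involved (from the grammar, by fixed-point iteration):
  FIRST(C) = { '*', '/', 'n' }

To compute FIRST(C *), process the symbols left to right:
Symbol C is a non-terminal. Add FIRST(C) \ {ε} = { '*', '/', 'n' }
C is not nullable (ε ∉ FIRST(C)), so stop here.
FIRST(C *) = { '*', '/', 'n' }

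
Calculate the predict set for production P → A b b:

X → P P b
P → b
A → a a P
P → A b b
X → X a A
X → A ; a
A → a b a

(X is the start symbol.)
PREDICT(P → A b b) = (FIRST(RHS) \ {ε}) ∪ (FOLLOW(P) if ε ∈ FIRST(RHS), i.e. RHS ⇒* ε)
FIRST(A) = { 'a' }
FIRST(A b b) = { 'a' }
ε ∉ FIRST(A b b), so FOLLOW(P) is not added.
PREDICT(P → A b b) = { 'a' }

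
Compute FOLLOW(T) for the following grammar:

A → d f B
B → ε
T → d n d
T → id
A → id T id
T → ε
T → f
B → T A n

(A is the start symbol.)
To compute FOLLOW(T), find every occurrence of T on a right-hand side N → α T β: add FIRST(β) \ {ε}, and if β is empty or nullable also add FOLLOW(N). Iterate to a fixed point.

In A → id T id: T is followed by id, add FIRST(id) \ {ε} = { 'id' }
In B → T A n: T is followed by A n, add FIRST(A n) \ {ε} = { 'd', 'id' }

Taking the union: FOLLOW(T) = { 'd', 'id' }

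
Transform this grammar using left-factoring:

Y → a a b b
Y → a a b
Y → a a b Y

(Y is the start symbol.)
Left-factoring transforms A → αβ₁ | αβ₂ into A → αA' and A' → β₁ | β₂
(α is the longest common prefix among the alternatives). Repeat until
no nonterminal has two alternatives with a common prefix.

Round 1: Y has alternatives sharing prefix 'a a b'. Introduce Y': Y → a a b Y'
  Add: Y' → b
  Add: Y' → ε
  Add: Y' → Y

No remaining common prefixes — done.

Resulting grammar:
Y → a a b Y'
Y' → b
Y' → ε
Y' → Y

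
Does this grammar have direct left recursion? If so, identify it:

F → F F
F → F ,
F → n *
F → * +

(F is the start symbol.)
Yes, F is left-recursive

Direct left recursion occurs when N → N α for some non-terminal N (the right-hand side begins with the left-hand side itself).

F → F F: LEFT RECURSIVE (starts with F)
F → F ,: LEFT RECURSIVE (starts with F)
F → n *: starts with n
F → * +: starts with '*'

The grammar has direct left recursion on: F.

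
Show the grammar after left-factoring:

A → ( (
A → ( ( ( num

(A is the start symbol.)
A → ( ( A'
A' → ε
A' → ( num

Left-factoring transforms A → αβ₁ | αβ₂ into A → αA' and A' → β₁ | β₂
(α is the longest common prefix among the alternatives). Repeat until
no nonterminal has two alternatives with a common prefix.

Round 1: A has alternatives sharing prefix '( ('. Introduce A': A → ( ( A'
  Add: A' → ε
  Add: A' → ( num

No remaining common prefixes — done.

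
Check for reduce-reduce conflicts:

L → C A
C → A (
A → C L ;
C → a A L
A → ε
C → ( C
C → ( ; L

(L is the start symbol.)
A reduce-reduce conflict occurs when an LR(0) state has two complete items [A → α .] and [B → β .] — both call for a reduction, and with no lookahead the parser cannot choose between them.

Augment with L' → L and build the canonical LR(0) collection (I0 = CLOSURE({[L' → . L]}), then GOTO on every symbol after a dot until no new states appear). It has 17 states:
  I0: { [A → . C L ;], [A → .], [C → . ( ; L], [C → . ( C], [C → . A (], [C → . a A L], [L → . C A], [L' → . L] }  — shift, reduce
  I1: { [A → . C L ;], [A → .], [C → ( . ; L], [C → ( . C], [C → . ( ; L], [C → . ( C], [C → . A (], [C → . a A L] }  — shift, reduce
  I2: { [C → A . (] }  — shift
  I3: { [A → . C L ;], [A → .], [A → C . L ;], [C → . ( ; L], [C → . ( C], [C → . A (], [C → . a A L], [L → . C A], [L → C . A] }  — shift, reduce
  I4: { [L' → L .] }  — accept
  I5: { [A → . C L ;], [A → .], [C → . ( ; L], [C → . ( C], [C → . A (], [C → . a A L], [C → a . A L] }  — shift, reduce
  I6: { [A → . C L ;], [A → .], [C → . ( ; L], [C → . ( C], [C → . A (], [C → . a A L], [C → A . (], [C → a A . L], [L → . C A] }  — shift, reduce
  I7: { [A → . C L ;], [A → .], [A → C . L ;], [C → . ( ; L], [C → . ( C], [C → . A (], [C → . a A L], [L → . C A] }  — shift, reduce
  I8: { [A → C L . ;] }  — shift
  I9: { [A → C L ; .] }  — reduce
  I10: { [A → . C L ;], [A → .], [C → ( . ; L], [C → ( . C], [C → . ( ; L], [C → . ( C], [C → . A (], [C → . a A L], [C → A ( .] }  — shift, 2 reduces
  I11: { [C → a A L .] }  — reduce
  I12: { [A → . C L ;], [A → .], [C → ( ; . L], [C → . ( ; L], [C → . ( C], [C → . A (], [C → . a A L], [L → . C A] }  — shift, reduce
  I13: { [A → . C L ;], [A → .], [A → C . L ;], [C → ( C .], [C → . ( ; L], [C → . ( C], [C → . A (], [C → . a A L], [L → . C A] }  — shift, 2 reduces
  I14: { [C → ( ; L .] }  — reduce
  I15: { [C → A . (], [L → C A .] }  — shift, reduce
  I16: { [C → A ( .] }  — reduce

I10 contains complete items [A → .], [C → A ( .] — reduce-reduce conflict.
I13 contains complete items [A → .], [C → ( C .] — reduce-reduce conflict.

Answer: Yes — I10: [A → .] vs [C → A ( .]; I13: [A → .] vs [C → ( C .]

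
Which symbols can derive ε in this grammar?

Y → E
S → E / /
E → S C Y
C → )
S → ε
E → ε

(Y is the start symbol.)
ε-productions: S → ε, E → ε
So S, E are immediately nullable.
Y → E: every symbol on the right is nullable, so Y is nullable too.
No further non-terminal can be added: every production for the remaining non-terminals contains a terminal or a non-nullable non-terminal.
Nullable = { 'E', 'S', 'Y' }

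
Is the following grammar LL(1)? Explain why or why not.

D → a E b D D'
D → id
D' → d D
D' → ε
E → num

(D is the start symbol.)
Relevant sets:
  FOLLOW(D') = { $, 'd' }

For D:
  PREDICT(D → a E b D D') = { 'a' }
  PREDICT(D → id) = { 'id' }
For D':
  PREDICT(D' → d D) = { 'd' }
  PREDICT(D' → ε) = { $, 'd' }
E has a single production, so nothing to check there.

Conflict found: Predict set conflict for D': { 'd' }
The grammar is NOT LL(1).

Answer: No. Predict set conflict for D': { 'd' }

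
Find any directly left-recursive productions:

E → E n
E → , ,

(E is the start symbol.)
Direct left recursion occurs when N → N α for some non-terminal N (the right-hand side begins with the left-hand side itself).

E → E n: LEFT RECURSIVE (starts with E)
E → , ,: starts with ','

The grammar has direct left recursion on: E.

Answer: Yes, E is left-recursive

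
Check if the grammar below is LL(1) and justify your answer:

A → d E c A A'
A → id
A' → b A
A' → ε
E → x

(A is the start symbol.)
No. Predict set conflict for A': { 'b' }

A grammar is LL(1) if for each non-terminal N with multiple productions, the predict sets of those productions are pairwise disjoint, where PREDICT(N → α) = (FIRST(α) \ {ε}) ∪ (FOLLOW(N) if α ⇒* ε).

Relevant sets:
  FOLLOW(A') = { $, 'b' }

For A:
  PREDICT(A → d E c A A') = { 'd' }
  PREDICT(A → id) = { 'id' }
For A':
  PREDICT(A' → b A) = { 'b' }
  PREDICT(A' → ε) = { $, 'b' }
E has a single production, so nothing to check there.

Conflict found: Predict set conflict for A': { 'b' }
The grammar is NOT LL(1).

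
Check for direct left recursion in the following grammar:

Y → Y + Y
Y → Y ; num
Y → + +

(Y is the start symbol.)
Y → Y + Y: LEFT RECURSIVE (starts with Y)
Y → Y ; num: LEFT RECURSIVE (starts with Y)
Y → + +: starts with '+'

The grammar has direct left recursion on: Y.

Answer: Yes, Y is left-recursive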